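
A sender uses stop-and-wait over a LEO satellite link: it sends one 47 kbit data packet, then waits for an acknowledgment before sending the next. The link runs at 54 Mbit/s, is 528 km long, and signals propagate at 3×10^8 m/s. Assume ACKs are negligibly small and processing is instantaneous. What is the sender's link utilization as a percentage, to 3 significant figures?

t_tx = L/R = 47000/54000000 = 0.00087037 s.
t_prop = 528000/300000000 = 0.00176 s; RTT = 0.00352 s.
Cycle = t_tx + RTT = 0.00439037 s.
Utilization = t_tx / cycle = 0.00087037/0.00439037 = 19.8 %.

19.8 %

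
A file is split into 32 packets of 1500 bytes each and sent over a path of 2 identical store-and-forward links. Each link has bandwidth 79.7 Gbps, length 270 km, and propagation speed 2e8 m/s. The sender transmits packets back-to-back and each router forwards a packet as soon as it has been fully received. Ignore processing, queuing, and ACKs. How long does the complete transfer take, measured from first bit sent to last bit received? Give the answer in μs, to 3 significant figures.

2700 μs

Per-hop transmission t_tx = L/R = 12000/79700000000 = 0.150565 μs.
Per-hop propagation t_prop = 270000/200000000 = 1350 μs.
Pipeline fill: first packet needs 2·t_tx to clear all hops; remaining 31 packets each add one t_tx.
Total = (2+32-1)·t_tx + 2·t_prop = 33·0.150565 + 2·1350 = 2700 μs.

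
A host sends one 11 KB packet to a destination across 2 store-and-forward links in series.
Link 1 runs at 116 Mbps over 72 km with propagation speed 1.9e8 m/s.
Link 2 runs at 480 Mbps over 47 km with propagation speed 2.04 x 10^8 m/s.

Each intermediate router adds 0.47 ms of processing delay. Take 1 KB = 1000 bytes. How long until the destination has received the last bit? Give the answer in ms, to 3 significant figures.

2.02 ms

L = 88000 bits.
Transmission delays (L/R per hop): 0.758621, 0.183333 ms; sum = 0.941954 ms.
Propagation delays (d/s per hop): 0.378947, 0.230392 ms; sum = 0.60934 ms.
Processing at 1 router(s): 1 × 0.47 ms = 0.47 ms.
End-to-end = 2.02 ms.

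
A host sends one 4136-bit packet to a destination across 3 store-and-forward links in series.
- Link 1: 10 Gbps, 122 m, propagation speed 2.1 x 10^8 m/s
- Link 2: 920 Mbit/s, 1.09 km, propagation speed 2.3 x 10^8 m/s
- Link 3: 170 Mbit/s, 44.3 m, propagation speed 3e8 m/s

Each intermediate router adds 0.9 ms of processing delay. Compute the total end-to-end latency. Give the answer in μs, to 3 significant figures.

1830 μs

Transmission delays (L/R per hop): 0.4136, 4.49565, 24.3294 μs; sum = 29.2387 μs.
Propagation delays (d/s per hop): 0.580952, 4.73913, 0.147667 μs; sum = 5.46775 μs.
Processing at 2 router(s): 2 × 0.9 ms = 1800 μs.
End-to-end = 1830 μs.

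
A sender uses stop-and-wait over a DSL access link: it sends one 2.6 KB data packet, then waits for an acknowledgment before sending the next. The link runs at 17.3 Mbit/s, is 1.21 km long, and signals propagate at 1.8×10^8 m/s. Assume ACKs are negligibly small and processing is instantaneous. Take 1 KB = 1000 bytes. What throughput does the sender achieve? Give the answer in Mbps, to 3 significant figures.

t_tx = L/R = 20800/17300000 = 0.00120231 s.
t_prop = 1210/180000000 = 6.72222e-06 s; RTT = 1.34444e-05 s.
Cycle = t_tx + RTT = 0.00121576 s.
Throughput = L / cycle = 20800 / 0.00121576 = 17.1 Mbps.

17.1 Mbps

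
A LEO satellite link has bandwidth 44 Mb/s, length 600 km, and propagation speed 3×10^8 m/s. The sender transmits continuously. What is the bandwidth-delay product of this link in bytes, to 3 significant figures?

Propagation delay = 600000 / 300000000 = 0.002 s.
BDP = R × t_prop = 44000000 × 0.002 = 88000 bits.
In bytes: 88000/8 = 11000 bytes.

11000 bytes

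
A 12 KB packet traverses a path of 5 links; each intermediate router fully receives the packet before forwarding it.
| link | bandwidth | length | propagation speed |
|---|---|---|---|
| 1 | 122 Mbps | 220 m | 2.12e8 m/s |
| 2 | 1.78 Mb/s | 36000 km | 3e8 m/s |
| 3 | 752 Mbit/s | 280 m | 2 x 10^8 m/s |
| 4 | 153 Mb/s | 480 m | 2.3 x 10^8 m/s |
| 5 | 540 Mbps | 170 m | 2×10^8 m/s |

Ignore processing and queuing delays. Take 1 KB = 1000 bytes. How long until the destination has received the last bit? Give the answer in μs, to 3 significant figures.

L = 96000 bits.
Transmission delays (L/R per hop): 786.885, 53932.6, 127.66, 627.451, 177.778 μs; sum = 55652.4 μs.
Propagation delays (d/s per hop): 1.03774, 120000, 1.4, 2.08696, 0.85 μs; sum = 120005 μs.
End-to-end = 176000 μs.

176000 μs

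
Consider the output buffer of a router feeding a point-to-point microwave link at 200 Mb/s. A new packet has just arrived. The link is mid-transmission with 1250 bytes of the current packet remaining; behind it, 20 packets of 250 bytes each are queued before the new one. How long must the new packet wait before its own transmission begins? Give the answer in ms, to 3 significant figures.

Each queued packet: L/R = 2000/200000000 = 0.01 ms.
20 queued → 0.2 ms.
Plus remaining 10000 bits of current packet: 0.05 ms.
Queuing delay = 0.250 ms.

0.250 ms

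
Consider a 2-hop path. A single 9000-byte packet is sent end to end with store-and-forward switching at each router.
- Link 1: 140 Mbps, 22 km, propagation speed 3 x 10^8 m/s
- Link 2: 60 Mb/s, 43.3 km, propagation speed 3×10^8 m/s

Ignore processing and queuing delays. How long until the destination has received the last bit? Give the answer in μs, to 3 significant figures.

1930 μs

L = 9000 × 8 = 72000 bits.
Transmission delays (L/R per hop): 514.286, 1200 μs; sum = 1714.29 μs.
Propagation delays (d/s per hop): 73.3333, 144.333 μs; sum = 217.667 μs.
End-to-end = 1930 μs.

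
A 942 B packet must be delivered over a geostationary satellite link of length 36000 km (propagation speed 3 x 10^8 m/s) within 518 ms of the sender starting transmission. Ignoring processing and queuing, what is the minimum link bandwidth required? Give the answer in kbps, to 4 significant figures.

L = 7536 bits.
Propagation delay = 36000000 / 300000000 = 120 ms.
Transmission budget = 518 − 120 = 398 ms.
R ≥ L / t_tx = 7536 bits / 0.398 s = 18.93 kbps.

18.93 kbps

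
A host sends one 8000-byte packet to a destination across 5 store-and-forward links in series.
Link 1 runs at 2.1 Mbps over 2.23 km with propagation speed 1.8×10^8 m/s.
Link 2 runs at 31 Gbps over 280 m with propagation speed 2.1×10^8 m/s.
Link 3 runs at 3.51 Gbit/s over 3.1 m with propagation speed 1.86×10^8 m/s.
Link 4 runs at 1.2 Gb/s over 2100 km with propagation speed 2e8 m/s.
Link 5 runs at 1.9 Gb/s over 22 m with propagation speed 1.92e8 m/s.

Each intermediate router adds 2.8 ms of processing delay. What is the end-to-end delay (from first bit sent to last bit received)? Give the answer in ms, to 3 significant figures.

52.3 ms

L = 8000 × 8 = 64000 bits.
Transmission delays (L/R per hop): 30.4762, 0.00206452, 0.0182336, 0.0533333, 0.0336842 ms; sum = 30.5835 ms.
Propagation delays (d/s per hop): 0.0123889, 0.00133333, 1.66667e-05, 10.5, 0.000114583 ms; sum = 10.5139 ms.
Processing at 4 router(s): 4 × 2.8 ms = 11.2 ms.
End-to-end = 52.3 ms.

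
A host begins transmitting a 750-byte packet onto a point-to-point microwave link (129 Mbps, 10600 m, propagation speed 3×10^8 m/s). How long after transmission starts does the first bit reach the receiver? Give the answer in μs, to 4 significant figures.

First bit experiences only propagation delay: d/s = 10600/300000000 = 35.33 μs.

35.33 μs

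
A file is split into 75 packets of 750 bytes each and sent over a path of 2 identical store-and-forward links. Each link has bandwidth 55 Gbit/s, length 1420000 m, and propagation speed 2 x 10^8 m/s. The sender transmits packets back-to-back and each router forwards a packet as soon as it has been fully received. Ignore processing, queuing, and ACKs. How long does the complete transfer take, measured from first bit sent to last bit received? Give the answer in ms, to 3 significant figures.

14.2 ms

Per-hop transmission t_tx = L/R = 6000/55000000000 = 0.000109091 ms.
Per-hop propagation t_prop = 1420000/200000000 = 7.1 ms.
Pipeline fill: first packet needs 2·t_tx to clear all hops; remaining 74 packets each add one t_tx.
Total = (2+75-1)·t_tx + 2·t_prop = 76·0.000109091 + 2·7.1 = 14.2 ms.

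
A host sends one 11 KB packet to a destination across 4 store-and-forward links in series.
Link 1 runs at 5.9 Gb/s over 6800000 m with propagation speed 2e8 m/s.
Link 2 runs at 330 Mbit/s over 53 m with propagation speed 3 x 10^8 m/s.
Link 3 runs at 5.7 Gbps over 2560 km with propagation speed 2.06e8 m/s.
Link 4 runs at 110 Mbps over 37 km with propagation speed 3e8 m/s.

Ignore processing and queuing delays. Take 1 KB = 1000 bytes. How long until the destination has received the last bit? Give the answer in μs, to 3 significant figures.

47600 μs

L = 88000 bits.
Transmission delays (L/R per hop): 14.9153, 266.667, 15.4386, 800 μs; sum = 1097.02 μs.
Propagation delays (d/s per hop): 34000, 0.176667, 12427.2, 123.333 μs; sum = 46550.7 μs.
End-to-end = 47600 μs.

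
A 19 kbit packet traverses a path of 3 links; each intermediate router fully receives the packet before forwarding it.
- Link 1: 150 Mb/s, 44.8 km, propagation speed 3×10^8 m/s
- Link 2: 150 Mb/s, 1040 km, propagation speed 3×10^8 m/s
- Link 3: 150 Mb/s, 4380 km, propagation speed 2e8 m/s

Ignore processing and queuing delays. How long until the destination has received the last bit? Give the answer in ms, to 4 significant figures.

L = 19000 bits.
Transmission delay per hop = L/R = 19000/150000000 = 0.126667 ms; 3 hops → 0.38 ms.
Propagation delays (d/s per hop): 0.149333, 3.46667, 21.9 ms; sum = 25.516 ms.
End-to-end = 25.90 ms.

25.90 ms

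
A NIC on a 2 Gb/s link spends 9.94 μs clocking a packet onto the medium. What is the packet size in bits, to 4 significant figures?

L = R × t_tx = 2000000000 b/s × 9.94e-06 s = 19880 bits.

19880 bits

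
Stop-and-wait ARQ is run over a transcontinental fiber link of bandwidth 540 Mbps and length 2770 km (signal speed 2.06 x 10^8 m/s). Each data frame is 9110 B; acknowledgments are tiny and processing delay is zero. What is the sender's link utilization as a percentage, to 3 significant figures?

0.499 %

t_tx = L/R = 72880/540000000 = 0.000134963 s.
t_prop = 2770000/206000000 = 0.0134466 s; RTT = 0.0268932 s.
Cycle = t_tx + RTT = 0.0270282 s.
Utilization = t_tx / cycle = 0.000134963/0.0270282 = 0.499 %.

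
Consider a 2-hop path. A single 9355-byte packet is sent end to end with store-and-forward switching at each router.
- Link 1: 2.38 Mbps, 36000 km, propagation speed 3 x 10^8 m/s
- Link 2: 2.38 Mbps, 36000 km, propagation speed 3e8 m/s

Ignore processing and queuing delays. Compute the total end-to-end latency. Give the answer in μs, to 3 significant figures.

L = 9355 × 8 = 74840 bits.
Transmission delay per hop = L/R = 74840/2380000 = 31445.4 μs; 2 hops → 62890.8 μs.
Propagation delays (d/s per hop): 120000, 120000 μs; sum = 240000 μs.
End-to-end = 303000 μs.

303000 μs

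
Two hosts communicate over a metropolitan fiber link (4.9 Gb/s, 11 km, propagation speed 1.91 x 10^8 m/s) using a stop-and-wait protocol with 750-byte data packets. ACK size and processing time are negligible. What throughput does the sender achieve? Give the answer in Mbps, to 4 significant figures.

t_tx = L/R = 6000/4900000000 = 1.22449e-06 s.
t_prop = 11000/191000000 = 5.75916e-05 s; RTT = 0.000115183 s.
Cycle = t_tx + RTT = 0.000116408 s.
Throughput = L / cycle = 6000 / 0.000116408 = 51.54 Mbps.

51.54 Mbps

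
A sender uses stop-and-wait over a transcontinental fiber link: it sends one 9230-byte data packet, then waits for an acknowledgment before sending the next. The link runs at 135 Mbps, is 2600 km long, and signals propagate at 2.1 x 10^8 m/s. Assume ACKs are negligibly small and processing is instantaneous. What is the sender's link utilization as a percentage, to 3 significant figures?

t_tx = L/R = 73840/135000000 = 0.000546963 s.
t_prop = 2600000/210000000 = 0.012381 s; RTT = 0.0247619 s.
Cycle = t_tx + RTT = 0.0253089 s.
Utilization = t_tx / cycle = 0.000546963/0.0253089 = 2.16 %.

2.16 %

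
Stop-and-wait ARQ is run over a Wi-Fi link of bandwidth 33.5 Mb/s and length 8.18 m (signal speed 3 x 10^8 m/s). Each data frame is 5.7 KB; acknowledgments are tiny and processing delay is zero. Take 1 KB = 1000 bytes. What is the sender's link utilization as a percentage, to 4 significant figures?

t_tx = L/R = 45600/33500000 = 0.00136119 s.
t_prop = 8.18/300000000 = 2.72667e-08 s; RTT = 5.45333e-08 s.
Cycle = t_tx + RTT = 0.00136125 s.
Utilization = t_tx / cycle = 0.00136119/0.00136125 = 100.0 %.

100.0 %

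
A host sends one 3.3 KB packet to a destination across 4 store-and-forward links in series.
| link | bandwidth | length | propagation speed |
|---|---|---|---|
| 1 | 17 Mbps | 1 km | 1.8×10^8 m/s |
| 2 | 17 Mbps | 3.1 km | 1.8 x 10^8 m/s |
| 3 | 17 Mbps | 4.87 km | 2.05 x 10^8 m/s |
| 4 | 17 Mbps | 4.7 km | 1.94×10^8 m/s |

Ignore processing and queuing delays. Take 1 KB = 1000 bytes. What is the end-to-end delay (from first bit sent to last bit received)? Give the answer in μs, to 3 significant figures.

6280 μs

L = 26400 bits.
Transmission delay per hop = L/R = 26400/17000000 = 1552.94 μs; 4 hops → 6211.76 μs.
Propagation delays (d/s per hop): 5.55556, 17.2222, 23.7561, 24.2268 μs; sum = 70.7607 μs.
End-to-end = 6280 μs.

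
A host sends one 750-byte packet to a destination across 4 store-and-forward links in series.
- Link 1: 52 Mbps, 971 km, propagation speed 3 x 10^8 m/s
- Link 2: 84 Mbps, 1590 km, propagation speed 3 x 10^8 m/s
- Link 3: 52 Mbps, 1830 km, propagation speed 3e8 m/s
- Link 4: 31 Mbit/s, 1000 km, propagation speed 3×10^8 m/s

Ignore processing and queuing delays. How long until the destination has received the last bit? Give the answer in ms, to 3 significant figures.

18.5 ms

L = 750 × 8 = 6000 bits.
Transmission delays (L/R per hop): 0.115385, 0.0714286, 0.115385, 0.193548 ms; sum = 0.495746 ms.
Propagation delays (d/s per hop): 3.23667, 5.3, 6.1, 3.33333 ms; sum = 17.97 ms.
End-to-end = 18.5 ms.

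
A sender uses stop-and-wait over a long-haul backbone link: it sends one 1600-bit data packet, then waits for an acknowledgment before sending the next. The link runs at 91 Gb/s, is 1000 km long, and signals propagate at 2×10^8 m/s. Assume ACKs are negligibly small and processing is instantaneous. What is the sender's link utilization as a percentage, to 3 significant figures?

0.000176 %

t_tx = L/R = 1600/91000000000 = 1.75824e-08 s.
t_prop = 1000000/200000000 = 0.005 s; RTT = 0.01 s.
Cycle = t_tx + RTT = 0.01 s.
Utilization = t_tx / cycle = 1.75824e-08/0.01 = 0.000176 %.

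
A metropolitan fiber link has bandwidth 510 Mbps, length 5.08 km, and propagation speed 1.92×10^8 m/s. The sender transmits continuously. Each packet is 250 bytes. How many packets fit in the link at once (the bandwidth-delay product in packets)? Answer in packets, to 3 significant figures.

6.75 packets

Propagation delay = 5080 / 192000000 = 2.64583e-05 s.
BDP = R × t_prop = 510000000 × 2.64583e-05 = 13493.8 bits.
In packets of 2000 bits: 6.75 packets.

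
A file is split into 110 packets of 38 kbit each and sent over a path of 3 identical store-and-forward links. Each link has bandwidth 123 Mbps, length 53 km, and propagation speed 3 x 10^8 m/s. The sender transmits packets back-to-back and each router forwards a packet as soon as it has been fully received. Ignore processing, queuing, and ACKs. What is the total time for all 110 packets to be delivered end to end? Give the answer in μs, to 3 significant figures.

35100 μs

Per-hop transmission t_tx = L/R = 38000/123000000 = 308.943 μs.
Per-hop propagation t_prop = 53000/300000000 = 176.667 μs.
Pipeline fill: first packet needs 3·t_tx to clear all hops; remaining 109 packets each add one t_tx.
Total = (3+110-1)·t_tx + 3·t_prop = 112·308.943 + 3·176.667 = 35100 μs.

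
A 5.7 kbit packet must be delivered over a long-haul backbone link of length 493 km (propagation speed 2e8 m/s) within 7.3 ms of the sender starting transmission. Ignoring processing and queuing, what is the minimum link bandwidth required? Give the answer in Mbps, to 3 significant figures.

1.18 Mbps

Propagation delay = 493000 / 200000000 = 2.465 ms.
Transmission budget = 7.3 − 2.465 = 4.835 ms.
R ≥ L / t_tx = 5700 bits / 0.004835 s = 1.18 Mbps.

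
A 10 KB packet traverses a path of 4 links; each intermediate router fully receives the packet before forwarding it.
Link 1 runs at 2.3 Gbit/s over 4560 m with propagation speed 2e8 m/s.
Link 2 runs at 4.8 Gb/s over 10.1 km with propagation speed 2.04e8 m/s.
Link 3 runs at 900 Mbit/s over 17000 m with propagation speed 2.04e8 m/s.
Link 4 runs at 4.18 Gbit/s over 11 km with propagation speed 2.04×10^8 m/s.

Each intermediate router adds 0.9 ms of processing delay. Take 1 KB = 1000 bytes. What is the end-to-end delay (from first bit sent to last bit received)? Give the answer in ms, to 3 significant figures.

L = 80000 bits.
Transmission delays (L/R per hop): 0.0347826, 0.0166667, 0.0888889, 0.0191388 ms; sum = 0.159477 ms.
Propagation delays (d/s per hop): 0.0228, 0.0495098, 0.0833333, 0.0539216 ms; sum = 0.209565 ms.
Processing at 3 router(s): 3 × 0.9 ms = 2.7 ms.
End-to-end = 3.07 ms.

3.07 ms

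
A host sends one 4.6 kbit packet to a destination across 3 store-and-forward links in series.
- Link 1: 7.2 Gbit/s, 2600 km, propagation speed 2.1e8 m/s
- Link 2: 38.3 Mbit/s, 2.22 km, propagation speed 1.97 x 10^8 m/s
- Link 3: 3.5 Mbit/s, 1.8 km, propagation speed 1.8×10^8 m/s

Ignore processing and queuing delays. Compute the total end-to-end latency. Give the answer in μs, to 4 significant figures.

L = 4600 bits.
Transmission delays (L/R per hop): 0.638889, 120.104, 1314.29 μs; sum = 1435.03 μs.
Propagation delays (d/s per hop): 12381, 11.269, 10 μs; sum = 12402.2 μs.
End-to-end = 13840 μs.

13840 μs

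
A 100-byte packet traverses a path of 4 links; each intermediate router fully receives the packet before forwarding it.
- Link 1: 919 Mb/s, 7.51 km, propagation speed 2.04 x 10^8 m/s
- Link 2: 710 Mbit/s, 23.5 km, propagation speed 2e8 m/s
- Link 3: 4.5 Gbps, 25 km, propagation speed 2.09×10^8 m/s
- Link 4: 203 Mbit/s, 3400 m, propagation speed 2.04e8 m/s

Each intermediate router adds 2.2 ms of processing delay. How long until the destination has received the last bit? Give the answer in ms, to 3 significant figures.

L = 100 × 8 = 800 bits.
Transmission delays (L/R per hop): 0.000870511, 0.00112676, 0.000177778, 0.00394089 ms; sum = 0.00611594 ms.
Propagation delays (d/s per hop): 0.0368137, 0.1175, 0.119617, 0.0166667 ms; sum = 0.290598 ms.
Processing at 3 router(s): 3 × 2.2 ms = 6.6 ms.
End-to-end = 6.90 ms.

6.90 ms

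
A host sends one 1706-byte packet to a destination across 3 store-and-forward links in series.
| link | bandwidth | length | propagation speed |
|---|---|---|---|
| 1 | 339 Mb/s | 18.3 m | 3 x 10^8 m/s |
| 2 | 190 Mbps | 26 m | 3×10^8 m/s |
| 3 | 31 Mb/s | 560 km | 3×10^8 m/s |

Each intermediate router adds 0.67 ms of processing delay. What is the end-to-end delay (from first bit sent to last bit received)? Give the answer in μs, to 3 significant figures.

L = 1706 × 8 = 13648 bits.
Transmission delays (L/R per hop): 40.2596, 71.8316, 440.258 μs; sum = 552.349 μs.
Propagation delays (d/s per hop): 0.061, 0.0866667, 1866.67 μs; sum = 1866.81 μs.
Processing at 2 router(s): 2 × 0.67 ms = 1340 μs.
End-to-end = 3760 μs.

3760 μs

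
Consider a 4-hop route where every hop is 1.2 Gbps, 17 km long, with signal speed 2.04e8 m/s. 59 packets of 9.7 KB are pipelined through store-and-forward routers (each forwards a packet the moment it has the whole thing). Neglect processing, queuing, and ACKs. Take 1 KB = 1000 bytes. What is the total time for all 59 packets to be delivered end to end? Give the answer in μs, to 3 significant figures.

Per-hop transmission t_tx = L/R = 77600/1200000000 = 64.6667 μs.
Per-hop propagation t_prop = 17000/204000000 = 83.3333 μs.
Pipeline fill: first packet needs 4·t_tx to clear all hops; remaining 58 packets each add one t_tx.
Total = (4+59-1)·t_tx + 4·t_prop = 62·64.6667 + 4·83.3333 = 4340 μs.

4340 μs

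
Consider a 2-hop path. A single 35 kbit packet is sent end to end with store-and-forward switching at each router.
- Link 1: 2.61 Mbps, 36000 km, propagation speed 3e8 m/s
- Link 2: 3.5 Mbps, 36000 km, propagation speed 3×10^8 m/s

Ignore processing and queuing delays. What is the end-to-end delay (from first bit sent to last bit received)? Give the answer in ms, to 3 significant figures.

263 ms

L = 35000 bits.
Transmission delays (L/R per hop): 13.41, 10 ms; sum = 23.41 ms.
Propagation delays (d/s per hop): 120, 120 ms; sum = 240 ms.
End-to-end = 263 ms.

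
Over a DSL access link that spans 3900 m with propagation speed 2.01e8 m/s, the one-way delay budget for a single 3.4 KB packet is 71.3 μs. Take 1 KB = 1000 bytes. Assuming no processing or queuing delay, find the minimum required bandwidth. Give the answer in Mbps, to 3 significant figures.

524 Mbps

L = 27200 bits.
Propagation delay = 3900 / 2.01e+08 = 19.403 μs.
Transmission budget = 71.3 − 19.403 = 51.897 μs.
R ≥ L / t_tx = 27200 bits / 5.1897e-05 s = 524 Mbps.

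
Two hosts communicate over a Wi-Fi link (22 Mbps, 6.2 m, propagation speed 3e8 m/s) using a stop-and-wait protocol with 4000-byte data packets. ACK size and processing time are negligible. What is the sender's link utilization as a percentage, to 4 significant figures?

100.0 %

t_tx = L/R = 32000/22000000 = 0.00145455 s.
t_prop = 6.2/300000000 = 2.06667e-08 s; RTT = 4.13333e-08 s.
Cycle = t_tx + RTT = 0.00145459 s.
Utilization = t_tx / cycle = 0.00145455/0.00145459 = 100.0 %.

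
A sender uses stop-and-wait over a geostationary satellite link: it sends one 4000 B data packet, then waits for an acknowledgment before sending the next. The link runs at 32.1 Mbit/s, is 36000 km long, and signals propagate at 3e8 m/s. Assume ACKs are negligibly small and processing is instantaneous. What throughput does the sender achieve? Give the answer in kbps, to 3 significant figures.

133 kbps

t_tx = L/R = 32000/32100000 = 0.000996885 s.
t_prop = 36000000/300000000 = 0.12 s; RTT = 0.24 s.
Cycle = t_tx + RTT = 0.240997 s.
Throughput = L / cycle = 32000 / 0.240997 = 133 kbps.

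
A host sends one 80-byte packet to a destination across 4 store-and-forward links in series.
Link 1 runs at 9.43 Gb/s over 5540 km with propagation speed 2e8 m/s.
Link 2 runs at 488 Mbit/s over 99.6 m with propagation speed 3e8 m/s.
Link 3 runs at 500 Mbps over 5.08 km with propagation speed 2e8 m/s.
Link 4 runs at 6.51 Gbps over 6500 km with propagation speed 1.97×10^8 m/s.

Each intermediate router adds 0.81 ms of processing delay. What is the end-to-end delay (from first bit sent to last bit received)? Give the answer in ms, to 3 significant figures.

L = 80 × 8 = 640 bits.
Transmission delays (L/R per hop): 6.78685e-05, 0.00131148, 0.00128, 9.83103e-05 ms; sum = 0.00275765 ms.
Propagation delays (d/s per hop): 27.7, 0.000332, 0.0254, 32.9949 ms; sum = 60.7207 ms.
Processing at 3 router(s): 3 × 0.81 ms = 2.43 ms.
End-to-end = 63.2 ms.

63.2 ms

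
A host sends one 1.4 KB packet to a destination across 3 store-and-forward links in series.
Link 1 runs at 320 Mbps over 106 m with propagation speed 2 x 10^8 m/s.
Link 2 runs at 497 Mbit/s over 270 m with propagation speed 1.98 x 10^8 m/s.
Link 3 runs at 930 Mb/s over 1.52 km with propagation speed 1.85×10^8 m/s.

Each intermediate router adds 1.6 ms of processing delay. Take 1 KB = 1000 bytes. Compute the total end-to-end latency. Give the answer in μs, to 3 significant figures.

3280 μs

L = 11200 bits.
Transmission delays (L/R per hop): 35, 22.5352, 12.043 μs; sum = 69.5782 μs.
Propagation delays (d/s per hop): 0.53, 1.36364, 8.21622 μs; sum = 10.1099 μs.
Processing at 2 router(s): 2 × 1.6 ms = 3200 μs.
End-to-end = 3280 μs.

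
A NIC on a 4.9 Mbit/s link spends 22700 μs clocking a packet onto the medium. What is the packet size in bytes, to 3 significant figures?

13900 bytes

L = R × t_tx = 4900000 b/s × 0.0227 s = 111230 bits.
In bytes: 111230 / 8 = 13900 bytes.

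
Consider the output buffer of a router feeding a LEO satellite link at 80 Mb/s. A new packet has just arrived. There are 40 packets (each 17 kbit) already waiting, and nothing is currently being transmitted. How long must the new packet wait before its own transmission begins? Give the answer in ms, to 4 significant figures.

8.500 ms

Each queued packet: L/R = 17000/80000000 = 0.2125 ms.
40 queued → 8.5 ms.
Queuing delay = 8.500 ms.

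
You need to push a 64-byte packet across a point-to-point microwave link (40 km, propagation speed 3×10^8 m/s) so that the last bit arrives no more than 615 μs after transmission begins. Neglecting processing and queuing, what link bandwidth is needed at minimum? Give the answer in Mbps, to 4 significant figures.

1.063 Mbps

L = 512 bits.
Propagation delay = 40000 / 300000000 = 133.333 μs.
Transmission budget = 615 − 133.333 = 481.667 μs.
R ≥ L / t_tx = 512 bits / 0.000481667 s = 1.063 Mbps.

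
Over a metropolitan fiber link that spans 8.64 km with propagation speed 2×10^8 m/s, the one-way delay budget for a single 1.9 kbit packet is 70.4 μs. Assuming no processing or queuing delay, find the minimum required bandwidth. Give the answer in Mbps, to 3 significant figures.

Propagation delay = 8640 / 200000000 = 43.2 μs.
Transmission budget = 70.4 − 43.2 = 27.2 μs.
R ≥ L / t_tx = 1900 bits / 2.72e-05 s = 69.9 Mbps.

69.9 Mbps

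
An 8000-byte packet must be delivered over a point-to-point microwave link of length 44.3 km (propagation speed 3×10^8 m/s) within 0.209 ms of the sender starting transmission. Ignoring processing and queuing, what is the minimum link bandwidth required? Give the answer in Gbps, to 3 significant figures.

L = 64000 bits.
Propagation delay = 44300 / 300000000 = 0.147667 ms.
Transmission budget = 0.209 − 0.147667 = 0.0613333 ms.
R ≥ L / t_tx = 64000 bits / 6.13333e-05 s = 1.04 Gbps.

1.04 Gbps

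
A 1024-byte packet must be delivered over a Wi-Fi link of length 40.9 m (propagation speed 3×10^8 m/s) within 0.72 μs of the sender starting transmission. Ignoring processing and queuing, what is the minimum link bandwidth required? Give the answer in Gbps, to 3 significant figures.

L = 8192 bits.
Propagation delay = 40.9 / 300000000 = 0.136333 μs.
Transmission budget = 0.72 − 0.136333 = 0.583667 μs.
R ≥ L / t_tx = 8192 bits / 5.83667e-07 s = 14.0 Gbps.

14.0 Gbps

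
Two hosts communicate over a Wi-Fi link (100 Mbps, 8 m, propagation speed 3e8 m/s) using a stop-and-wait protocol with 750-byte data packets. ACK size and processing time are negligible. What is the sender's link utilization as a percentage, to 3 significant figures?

99.9 %

t_tx = L/R = 6000/100000000 = 6e-05 s.
t_prop = 8/300000000 = 2.66667e-08 s; RTT = 5.33333e-08 s.
Cycle = t_tx + RTT = 6.00533e-05 s.
Utilization = t_tx / cycle = 6e-05/6.00533e-05 = 99.9 %.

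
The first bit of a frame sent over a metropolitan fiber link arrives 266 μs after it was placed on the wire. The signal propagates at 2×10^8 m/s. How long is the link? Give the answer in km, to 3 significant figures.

53.2 km

d = s × t_prop = 200000000 × 0.000266 = 53.2 km.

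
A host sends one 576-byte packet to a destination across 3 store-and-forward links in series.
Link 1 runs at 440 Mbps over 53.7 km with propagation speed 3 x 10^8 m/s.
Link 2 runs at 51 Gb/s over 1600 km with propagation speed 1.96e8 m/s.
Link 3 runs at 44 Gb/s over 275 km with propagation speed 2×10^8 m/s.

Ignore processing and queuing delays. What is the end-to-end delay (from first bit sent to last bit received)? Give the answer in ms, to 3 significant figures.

9.73 ms

L = 576 × 8 = 4608 bits.
Transmission delays (L/R per hop): 0.0104727, 9.03529e-05, 0.000104727 ms; sum = 0.0106678 ms.
Propagation delays (d/s per hop): 0.179, 8.16327, 1.375 ms; sum = 9.71727 ms.
End-to-end = 9.73 ms.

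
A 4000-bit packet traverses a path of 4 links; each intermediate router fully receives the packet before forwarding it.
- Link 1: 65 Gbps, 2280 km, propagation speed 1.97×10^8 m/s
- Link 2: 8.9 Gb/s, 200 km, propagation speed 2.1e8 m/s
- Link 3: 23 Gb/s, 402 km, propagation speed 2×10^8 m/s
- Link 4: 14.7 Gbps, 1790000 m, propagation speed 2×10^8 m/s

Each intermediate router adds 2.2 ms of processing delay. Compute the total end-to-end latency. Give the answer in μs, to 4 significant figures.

Transmission delays (L/R per hop): 0.0615385, 0.449438, 0.173913, 0.272109 μs; sum = 0.956999 μs.
Propagation delays (d/s per hop): 11573.6, 952.381, 2010, 8950 μs; sum = 23486 μs.
Processing at 3 router(s): 3 × 2.2 ms = 6600 μs.
End-to-end = 30090 μs.

30090 μs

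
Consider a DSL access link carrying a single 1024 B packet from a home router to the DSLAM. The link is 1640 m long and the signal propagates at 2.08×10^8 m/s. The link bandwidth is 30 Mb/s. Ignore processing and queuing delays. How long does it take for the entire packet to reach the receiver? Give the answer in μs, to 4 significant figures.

281.0 μs

L = 1024 × 8 = 8192 bits.
Transmission delay = L/R = 8192 / 30000000 = 273.067 μs.
Propagation delay = d/s = 1640 m / 208000000 m/s = 7.88462 μs.
Total = 281.0 μs.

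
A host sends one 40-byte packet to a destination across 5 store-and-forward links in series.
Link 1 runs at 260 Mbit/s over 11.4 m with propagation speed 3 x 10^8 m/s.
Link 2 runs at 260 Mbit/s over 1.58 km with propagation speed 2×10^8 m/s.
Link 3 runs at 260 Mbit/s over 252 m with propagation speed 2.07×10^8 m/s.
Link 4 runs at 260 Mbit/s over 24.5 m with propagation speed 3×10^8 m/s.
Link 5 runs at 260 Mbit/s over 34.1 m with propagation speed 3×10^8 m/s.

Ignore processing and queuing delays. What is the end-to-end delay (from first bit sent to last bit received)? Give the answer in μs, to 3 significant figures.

15.5 μs

L = 40 × 8 = 320 bits.
Transmission delay per hop = L/R = 320/260000000 = 1.23077 μs; 5 hops → 6.15385 μs.
Propagation delays (d/s per hop): 0.038, 7.9, 1.21739, 0.0816667, 0.113667 μs; sum = 9.35072 μs.
End-to-end = 15.5 μs.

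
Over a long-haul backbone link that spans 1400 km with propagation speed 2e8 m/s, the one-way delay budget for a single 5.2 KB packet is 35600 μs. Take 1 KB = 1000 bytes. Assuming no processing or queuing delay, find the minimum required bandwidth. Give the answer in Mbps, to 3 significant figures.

L = 41600 bits.
Propagation delay = 1400000 / 200000000 = 7000 μs.
Transmission budget = 35600 − 7000 = 28600 μs.
R ≥ L / t_tx = 41600 bits / 0.0286 s = 1.45 Mbps.

1.45 Mbps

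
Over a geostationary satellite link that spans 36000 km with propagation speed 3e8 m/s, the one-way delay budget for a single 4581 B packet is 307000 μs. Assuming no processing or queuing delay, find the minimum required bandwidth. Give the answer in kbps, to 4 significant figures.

196.0 kbps

L = 36648 bits.
Propagation delay = 36000000 / 300000000 = 120000 μs.
Transmission budget = 307000 − 120000 = 187000 μs.
R ≥ L / t_tx = 36648 bits / 0.187 s = 196.0 kbps.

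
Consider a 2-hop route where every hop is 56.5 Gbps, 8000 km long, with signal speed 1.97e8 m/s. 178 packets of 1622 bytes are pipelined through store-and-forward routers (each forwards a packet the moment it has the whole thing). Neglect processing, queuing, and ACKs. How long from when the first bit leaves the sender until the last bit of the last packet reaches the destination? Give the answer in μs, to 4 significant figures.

Per-hop transmission t_tx = L/R = 12976/56500000000 = 0.229664 μs.
Per-hop propagation t_prop = 8000000/197000000 = 40609.1 μs.
Pipeline fill: first packet needs 2·t_tx to clear all hops; remaining 177 packets each add one t_tx.
Total = (2+178-1)·t_tx + 2·t_prop = 179·0.229664 + 2·40609.1 = 81260 μs.

81260 μs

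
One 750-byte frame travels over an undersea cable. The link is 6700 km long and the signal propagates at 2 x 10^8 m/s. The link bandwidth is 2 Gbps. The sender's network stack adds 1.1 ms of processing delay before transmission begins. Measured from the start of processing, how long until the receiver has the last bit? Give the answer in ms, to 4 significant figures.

L = 750 × 8 = 6000 bits.
Transmission delay = L/R = 6000 / 2000000000 = 0.003 ms.
Propagation delay = d/s = 6700000 m / 200000000 m/s = 33.5 ms.
Plus processing delay 1.1 ms = 1.1 ms.
Total = 34.60 ms.

34.60 ms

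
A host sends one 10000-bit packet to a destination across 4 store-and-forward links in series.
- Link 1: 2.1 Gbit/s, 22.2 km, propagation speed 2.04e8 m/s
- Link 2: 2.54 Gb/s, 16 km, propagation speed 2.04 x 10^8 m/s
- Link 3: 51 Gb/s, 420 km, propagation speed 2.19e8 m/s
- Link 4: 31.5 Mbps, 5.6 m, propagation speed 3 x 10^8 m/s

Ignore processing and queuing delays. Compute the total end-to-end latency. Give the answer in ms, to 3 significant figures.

2.43 ms

Transmission delays (L/R per hop): 0.0047619, 0.00393701, 0.000196078, 0.31746 ms; sum = 0.326355 ms.
Propagation delays (d/s per hop): 0.108824, 0.0784314, 1.91781, 1.86667e-05 ms; sum = 2.10508 ms.
End-to-end = 2.43 ms.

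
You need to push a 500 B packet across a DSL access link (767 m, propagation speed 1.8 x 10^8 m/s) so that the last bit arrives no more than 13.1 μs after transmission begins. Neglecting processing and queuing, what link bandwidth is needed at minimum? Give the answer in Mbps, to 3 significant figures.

L = 4000 bits.
Propagation delay = 767 / 180000000 = 4.26111 μs.
Transmission budget = 13.1 − 4.26111 = 8.83889 μs.
R ≥ L / t_tx = 4000 bits / 8.83889e-06 s = 453 Mbps.

453 Mbps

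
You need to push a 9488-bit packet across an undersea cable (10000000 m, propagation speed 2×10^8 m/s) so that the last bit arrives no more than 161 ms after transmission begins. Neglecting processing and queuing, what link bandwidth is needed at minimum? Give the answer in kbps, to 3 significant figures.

85.5 kbps

Propagation delay = 10000000 / 200000000 = 50 ms.
Transmission budget = 161 − 50 = 111 ms.
R ≥ L / t_tx = 9488 bits / 0.111 s = 85.5 kbps.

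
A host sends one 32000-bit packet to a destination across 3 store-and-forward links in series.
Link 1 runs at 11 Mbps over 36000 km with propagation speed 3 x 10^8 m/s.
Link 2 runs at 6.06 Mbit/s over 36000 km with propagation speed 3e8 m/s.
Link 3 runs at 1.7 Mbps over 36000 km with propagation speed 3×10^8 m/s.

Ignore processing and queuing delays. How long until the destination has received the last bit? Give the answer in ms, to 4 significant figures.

Transmission delays (L/R per hop): 2.90909, 5.28053, 18.8235 ms; sum = 27.0131 ms.
Propagation delays (d/s per hop): 120, 120, 120 ms; sum = 360 ms.
End-to-end = 387.0 ms.

387.0 ms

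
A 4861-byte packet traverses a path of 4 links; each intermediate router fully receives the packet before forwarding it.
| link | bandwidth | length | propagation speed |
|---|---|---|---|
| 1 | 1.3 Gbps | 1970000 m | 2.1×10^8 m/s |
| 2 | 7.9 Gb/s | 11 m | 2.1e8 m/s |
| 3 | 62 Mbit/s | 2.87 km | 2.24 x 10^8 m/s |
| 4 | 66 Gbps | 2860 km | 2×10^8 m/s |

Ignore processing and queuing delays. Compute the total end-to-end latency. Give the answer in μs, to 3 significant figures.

L = 4861 × 8 = 38888 bits.
Transmission delays (L/R per hop): 29.9138, 4.92253, 627.226, 0.589212 μs; sum = 662.651 μs.
Propagation delays (d/s per hop): 9380.95, 0.052381, 12.8125, 14300 μs; sum = 23693.8 μs.
End-to-end = 24400 μs.

24400 μs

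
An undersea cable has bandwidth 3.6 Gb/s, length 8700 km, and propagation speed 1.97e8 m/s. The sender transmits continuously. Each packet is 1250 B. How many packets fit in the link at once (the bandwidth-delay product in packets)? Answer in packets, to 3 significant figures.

Propagation delay = 8700000 / 197000000 = 0.0441624 s.
BDP = R × t_prop = 3600000000 × 0.0441624 = 158985000 bits.
In packets of 10000 bits: 15900 packets.

15900 packets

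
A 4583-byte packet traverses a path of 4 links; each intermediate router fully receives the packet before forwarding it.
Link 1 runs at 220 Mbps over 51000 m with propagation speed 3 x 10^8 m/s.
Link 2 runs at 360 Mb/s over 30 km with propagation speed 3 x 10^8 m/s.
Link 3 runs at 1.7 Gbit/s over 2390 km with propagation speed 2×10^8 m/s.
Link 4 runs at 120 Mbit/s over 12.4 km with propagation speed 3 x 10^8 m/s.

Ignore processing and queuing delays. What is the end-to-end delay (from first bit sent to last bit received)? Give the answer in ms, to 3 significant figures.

L = 4583 × 8 = 36664 bits.
Transmission delays (L/R per hop): 0.166655, 0.101844, 0.0215671, 0.305533 ms; sum = 0.595599 ms.
Propagation delays (d/s per hop): 0.17, 0.1, 11.95, 0.0413333 ms; sum = 12.2613 ms.
End-to-end = 12.9 ms.

12.9 ms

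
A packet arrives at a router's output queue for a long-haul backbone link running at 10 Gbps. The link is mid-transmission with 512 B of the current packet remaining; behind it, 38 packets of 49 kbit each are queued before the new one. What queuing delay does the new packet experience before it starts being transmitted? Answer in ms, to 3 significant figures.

0.187 ms

Each queued packet: L/R = 49000/10000000000 = 0.0049 ms.
38 queued → 0.1862 ms.
Plus remaining 4096 bits of current packet: 0.0004096 ms.
Queuing delay = 0.187 ms.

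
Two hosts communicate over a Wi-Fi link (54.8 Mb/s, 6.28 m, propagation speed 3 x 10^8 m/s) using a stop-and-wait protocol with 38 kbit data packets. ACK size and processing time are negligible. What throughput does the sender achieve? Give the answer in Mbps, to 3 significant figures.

t_tx = L/R = 38000/54800000 = 0.000693431 s.
t_prop = 6.28/300000000 = 2.09333e-08 s; RTT = 4.18667e-08 s.
Cycle = t_tx + RTT = 0.000693473 s.
Throughput = L / cycle = 38000 / 0.000693473 = 54.8 Mbps.

54.8 Mbps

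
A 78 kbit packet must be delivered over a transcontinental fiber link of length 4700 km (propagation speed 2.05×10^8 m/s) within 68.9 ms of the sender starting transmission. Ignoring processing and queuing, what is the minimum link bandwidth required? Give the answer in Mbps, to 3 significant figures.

1.70 Mbps

Propagation delay = 4700000 / 2.05e+08 = 22.9268 ms.
Transmission budget = 68.9 − 22.9268 = 45.9732 ms.
R ≥ L / t_tx = 78000 bits / 0.0459732 s = 1.70 Mbps.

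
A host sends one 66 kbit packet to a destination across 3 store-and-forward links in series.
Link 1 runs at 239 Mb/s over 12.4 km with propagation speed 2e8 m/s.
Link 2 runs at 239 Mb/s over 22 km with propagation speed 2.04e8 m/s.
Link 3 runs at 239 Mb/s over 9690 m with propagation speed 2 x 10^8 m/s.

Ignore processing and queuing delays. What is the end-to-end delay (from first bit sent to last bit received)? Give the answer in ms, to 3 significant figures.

1.05 ms

L = 66000 bits.
Transmission delay per hop = L/R = 66000/239000000 = 0.276151 ms; 3 hops → 0.828452 ms.
Propagation delays (d/s per hop): 0.062, 0.107843, 0.04845 ms; sum = 0.218293 ms.
End-to-end = 1.05 ms.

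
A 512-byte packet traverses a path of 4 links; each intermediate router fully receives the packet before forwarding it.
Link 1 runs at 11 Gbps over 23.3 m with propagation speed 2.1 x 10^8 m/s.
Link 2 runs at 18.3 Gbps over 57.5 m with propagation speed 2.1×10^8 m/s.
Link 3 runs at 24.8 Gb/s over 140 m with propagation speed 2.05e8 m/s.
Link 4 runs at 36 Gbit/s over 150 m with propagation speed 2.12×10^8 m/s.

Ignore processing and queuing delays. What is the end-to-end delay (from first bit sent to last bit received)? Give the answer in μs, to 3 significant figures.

L = 512 × 8 = 4096 bits.
Transmission delays (L/R per hop): 0.372364, 0.223825, 0.165161, 0.113778 μs; sum = 0.875128 μs.
Propagation delays (d/s per hop): 0.110952, 0.27381, 0.682927, 0.707547 μs; sum = 1.77524 μs.
End-to-end = 2.65 μs.

2.65 μs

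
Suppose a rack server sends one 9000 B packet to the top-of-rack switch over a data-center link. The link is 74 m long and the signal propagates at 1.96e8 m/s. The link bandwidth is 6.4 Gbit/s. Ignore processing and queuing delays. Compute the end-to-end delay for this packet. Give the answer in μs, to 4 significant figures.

11.63 μs

L = 9000 × 8 = 72000 bits.
Transmission delay = L/R = 72000 / 6400000000 = 11.25 μs.
Propagation delay = d/s = 74 m / 196000000 m/s = 0.377551 μs.
Total = 11.63 μs.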